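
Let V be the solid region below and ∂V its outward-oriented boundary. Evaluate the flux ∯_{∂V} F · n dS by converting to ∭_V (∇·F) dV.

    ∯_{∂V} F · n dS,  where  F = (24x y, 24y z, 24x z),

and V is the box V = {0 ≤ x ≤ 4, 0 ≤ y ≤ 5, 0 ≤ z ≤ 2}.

By the divergence theorem,

    ∯_{∂V} F · n dS = ∭_V (∇ · F) dV.

Compute the divergence:
    ∇ · F = ∂F_x/∂x + ∂F_y/∂y + ∂F_z/∂z = 24y + 24z + 24x = 24x + 24y + 24z.

V is a rectangular box, so dV = dx dy dz with 0 ≤ x ≤ 4, 0 ≤ y ≤ 5, 0 ≤ z ≤ 2.

Integrate (24x + 24y + 24z) over V as an iterated integral:

    ∭_V (∇·F) dV = ∫_0^{4} ∫_0^{5} ∫_0^{2} (24x + 24y + 24z) dz dy dx.

Inner (z from 0 to 2): 48x + 48y + 48.
Middle (y from 0 to 5): 240x + 840.
Outer (x from 0 to 4): 5280.

Therefore ∯_{∂V} F · n dS = 5280.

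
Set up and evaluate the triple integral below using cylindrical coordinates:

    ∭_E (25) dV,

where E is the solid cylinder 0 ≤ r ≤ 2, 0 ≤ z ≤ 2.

In cylindrical coordinates, x = r cos(θ), y = r sin(θ), z = z, and dV = r dr dθ dz.

The integrand becomes 25, so

    ∭_E (25) dV = ∫_{0}^{2π} ∫_{0}^{2} ∫_{0}^{2} (25) · r dz dr dθ.

Inner (z): 50r.
Middle (r from 0 to 2): 100.
Outer (θ): 200π.

Therefore the triple integral equals 200π.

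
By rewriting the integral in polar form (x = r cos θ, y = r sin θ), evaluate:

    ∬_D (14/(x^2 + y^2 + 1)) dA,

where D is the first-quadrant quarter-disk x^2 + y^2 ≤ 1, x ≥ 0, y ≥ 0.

The region D is 0 ≤ r ≤ 1, 0 ≤ θ ≤ π/2 in polar coordinates, where x = r cos(θ), y = r sin(θ), and dA = r dr dθ.

Under the substitution, the integrand becomes 14/(r^2 + 1), so

    ∬_D (14/(x^2 + y^2 + 1)) dA = ∫_{0}^{π/2} ∫_{0}^{1} (14/(r^2 + 1)) · r dr dθ.

Inner integral (in r): ∫_{0}^{1} (14/(r^2 + 1)) · r dr = log(128).

Outer integral (in θ): ∫_{0}^{π/2} (log(128)) dθ = log(128^(π/2)).

Therefore ∬_D (14/(x^2 + y^2 + 1)) dA = log(128^(π/2)).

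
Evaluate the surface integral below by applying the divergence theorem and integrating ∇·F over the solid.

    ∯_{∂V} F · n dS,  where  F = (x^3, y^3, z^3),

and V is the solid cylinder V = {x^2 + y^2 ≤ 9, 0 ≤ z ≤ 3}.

By the divergence theorem,

    ∯_{∂V} F · n dS = ∭_V (∇ · F) dV.

Compute the divergence:
    ∇ · F = ∂F_x/∂x + ∂F_y/∂y + ∂F_z/∂z = 3x^2 + 3y^2 + 3z^2.

In cylindrical coordinates, x = r cos(θ), y = r sin(θ), z = z, dV = r dr dθ dz, with 0 ≤ r ≤ 3, 0 ≤ θ ≤ 2π, 0 ≤ z ≤ 3.

The integrand, after substitution and multiplying by the volume element, becomes (3r^2 + 3z^2) · r, so

    ∭_V (∇·F) dV = ∫_0^{2π} ∫_0^{3} ∫_0^{3} (3r^2 + 3z^2) · r dz dr dθ.

Inner (z from 0 to 3): 9r (r^2 + 3).
Middle (r from 0 to 3): 1215/4.
Outer (θ from 0 to 2π): 1215π/2.

Therefore ∯_{∂V} F · n dS = 1215π/2.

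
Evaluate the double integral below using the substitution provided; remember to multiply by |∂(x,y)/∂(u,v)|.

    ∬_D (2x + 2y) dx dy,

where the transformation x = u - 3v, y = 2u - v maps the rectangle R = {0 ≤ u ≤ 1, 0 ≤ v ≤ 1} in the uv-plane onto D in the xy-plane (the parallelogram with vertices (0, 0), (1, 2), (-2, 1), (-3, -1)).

Compute the Jacobian determinant of (x, y) with respect to (u, v):

    ∂(x,y)/∂(u,v) = | 1  -3 | = (1)(-1) - (-3)(2) = 5.
                   | 2  -1 |

Its absolute value is |J| = 5 (the area scaling factor).

Substituting x = u - 3v, y = 2u - v into the integrand,

    2x + 2y → 6u - 8v,

so the integral becomes

    ∬_R (6u - 8v) · |J| du dv = ∫_0^1 ∫_0^1 (30u - 40v) dv du.

Inner (v): 30u - 20.
Outer (u): -5.

Therefore ∬_D (2x + 2y) dx dy = -5.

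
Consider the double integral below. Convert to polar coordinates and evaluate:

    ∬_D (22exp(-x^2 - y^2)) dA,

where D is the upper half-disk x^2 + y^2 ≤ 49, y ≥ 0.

The region D is 0 ≤ r ≤ 7, 0 ≤ θ ≤ π in polar coordinates, where x = r cos(θ), y = r sin(θ), and dA = r dr dθ.

Under the substitution, the integrand becomes 22exp(-r^2), so

    ∬_D (22exp(-x^2 - y^2)) dA = ∫_{0}^{π} ∫_{0}^{7} (22exp(-r^2)) · r dr dθ.

Inner integral (in r): ∫_{0}^{7} (22exp(-r^2)) · r dr = 11 - 11exp(-49).

Outer integral (in θ): ∫_{0}^{π} (11 - 11exp(-49)) dθ = -11π exp(-49) + 11π.

Therefore ∬_D (22exp(-x^2 - y^2)) dA = -11π exp(-49) + 11π.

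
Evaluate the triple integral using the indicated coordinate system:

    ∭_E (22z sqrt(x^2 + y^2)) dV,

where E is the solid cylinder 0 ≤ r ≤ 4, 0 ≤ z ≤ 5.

In cylindrical coordinates, x = r cos(θ), y = r sin(θ), z = z, and dV = r dr dθ dz.

The integrand becomes 22r z, so

    ∭_E (22z sqrt(x^2 + y^2)) dV = ∫_{0}^{2π} ∫_{0}^{4} ∫_{0}^{5} (22r z) · r dz dr dθ.

Inner (z): 275r^2.
Middle (r from 0 to 4): 17600/3.
Outer (θ): 35200π/3.

Therefore the triple integral equals 35200π/3.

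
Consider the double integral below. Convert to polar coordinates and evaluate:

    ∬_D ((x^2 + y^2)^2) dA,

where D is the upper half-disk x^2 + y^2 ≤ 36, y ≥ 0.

The region D is 0 ≤ r ≤ 6, 0 ≤ θ ≤ π in polar coordinates, where x = r cos(θ), y = r sin(θ), and dA = r dr dθ.

Under the substitution, the integrand becomes r^4, so

    ∬_D ((x^2 + y^2)^2) dA = ∫_{0}^{π} ∫_{0}^{6} (r^4) · r dr dθ.

Inner integral (in r): ∫_{0}^{6} (r^4) · r dr = 7776.

Outer integral (in θ): ∫_{0}^{π} (7776) dθ = 7776π.

Therefore ∬_D ((x^2 + y^2)^2) dA = 7776π.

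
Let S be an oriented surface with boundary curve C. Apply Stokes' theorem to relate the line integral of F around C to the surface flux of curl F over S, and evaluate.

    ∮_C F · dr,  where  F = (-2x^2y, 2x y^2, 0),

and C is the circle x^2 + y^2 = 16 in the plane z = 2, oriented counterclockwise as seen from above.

Let S be the flat disk x^2 + y^2 ≤ 16 in the plane z = 2, with upward unit normal n̂ = ẑ. By Stokes' theorem,

    ∮_C F · dr = ∬_S (∇ × F) · n̂ dS = ∬_D (curl F)_z dA,

where D is the disk x^2 + y^2 ≤ 16.

Compute the curl of F = (-2x^2y, 2x y^2, 0):
    (∇ × F)_x = ∂F_z/∂y - ∂F_y/∂z = 0,
    (∇ × F)_y = ∂F_x/∂z - ∂F_z/∂x = 0,
    (∇ × F)_z = ∂F_y/∂x - ∂F_x/∂y = 2x^2 + 2y^2.

On z = 2, (curl F)_z = 2x^2 + 2y^2.

Convert to polar (x = r cos θ, y = r sin θ, dA = r dr dθ); the integrand becomes 2r^2, so

    ∬_D (curl F)_z dA = ∫_0^{2π} ∫_0^{4} (2r^2) · r dr dθ.

Inner (r from 0 to 4): 128.
Outer (θ from 0 to 2π): 256π.

Therefore ∮_C F · dr = 256π.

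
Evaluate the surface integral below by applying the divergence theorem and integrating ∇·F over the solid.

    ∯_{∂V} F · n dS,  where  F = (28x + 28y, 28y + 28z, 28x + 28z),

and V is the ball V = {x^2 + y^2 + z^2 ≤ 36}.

By the divergence theorem,

    ∯_{∂V} F · n dS = ∭_V (∇ · F) dV.

Compute the divergence:
    ∇ · F = ∂F_x/∂x + ∂F_y/∂y + ∂F_z/∂z = 28 + 28 + 28 = 84.

In spherical coordinates, x = ρ sin(φ) cos(θ), y = ρ sin(φ) sin(θ), z = ρ cos(φ), dV = ρ^2 sin(φ) dρ dφ dθ, with 0 ≤ ρ ≤ 6, 0 ≤ φ ≤ π, 0 ≤ θ ≤ 2π.

The integrand, after substitution and multiplying by the volume element, becomes (84) · ρ^2 sin(φ), so

    ∭_V (∇·F) dV = ∫_0^{2π} ∫_0^{π} ∫_0^{6} (84) · ρ^2 sin(φ) dρ dφ dθ.

Inner (ρ from 0 to 6): 6048sin(φ).
Middle (φ from 0 to π): 12096.
Outer (θ from 0 to 2π): 24192π.

Therefore ∯_{∂V} F · n dS = 24192π.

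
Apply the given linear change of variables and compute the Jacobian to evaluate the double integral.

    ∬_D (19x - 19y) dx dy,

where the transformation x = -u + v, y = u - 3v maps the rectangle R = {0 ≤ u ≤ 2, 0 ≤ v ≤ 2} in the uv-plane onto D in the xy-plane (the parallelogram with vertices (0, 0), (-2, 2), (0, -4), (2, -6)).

Compute the Jacobian determinant of (x, y) with respect to (u, v):

    ∂(x,y)/∂(u,v) = | -1  1 | = (-1)(-3) - (1)(1) = 2.
                   | 1  -3 |

Its absolute value is |J| = 2 (the area scaling factor).

Substituting x = -u + v, y = u - 3v into the integrand,

    19x - 19y → -38u + 76v,

so the integral becomes

    ∬_R (-38u + 76v) · |J| du dv = ∫_0^2 ∫_0^2 (-76u + 152v) dv du.

Inner (v): 304 - 152u.
Outer (u): 304.

Therefore ∬_D (19x - 19y) dx dy = 304.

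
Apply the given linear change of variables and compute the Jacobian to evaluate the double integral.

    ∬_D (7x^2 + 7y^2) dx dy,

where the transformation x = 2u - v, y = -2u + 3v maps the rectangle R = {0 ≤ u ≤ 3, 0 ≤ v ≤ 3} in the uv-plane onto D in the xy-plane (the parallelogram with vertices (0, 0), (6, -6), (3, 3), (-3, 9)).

Compute the Jacobian determinant of (x, y) with respect to (u, v):

    ∂(x,y)/∂(u,v) = | 2  -1 | = (2)(3) - (-1)(-2) = 4.
                   | -2  3 |

Its absolute value is |J| = 4 (the area scaling factor).

Substituting x = 2u - v, y = -2u + 3v into the integrand,

    7x^2 + 7y^2 → 56u^2 - 112u v + 70v^2,

so the integral becomes

    ∬_R (56u^2 - 112u v + 70v^2) · |J| du dv = ∫_0^3 ∫_0^3 (224u^2 - 448u v + 280v^2) dv du.

Inner (v): 672u^2 - 2016u + 2520.
Outer (u): 4536.

Therefore ∬_D (7x^2 + 7y^2) dx dy = 4536.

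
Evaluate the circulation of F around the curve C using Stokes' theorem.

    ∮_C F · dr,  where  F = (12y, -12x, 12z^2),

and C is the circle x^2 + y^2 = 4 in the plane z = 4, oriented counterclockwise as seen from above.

Let S be the flat disk x^2 + y^2 ≤ 4 in the plane z = 4, with upward unit normal n̂ = ẑ. By Stokes' theorem,

    ∮_C F · dr = ∬_S (∇ × F) · n̂ dS = ∬_D (curl F)_z dA,

where D is the disk x^2 + y^2 ≤ 4.

Compute the curl of F = (12y, -12x, 12z^2):
    (∇ × F)_x = ∂F_z/∂y - ∂F_y/∂z = 0,
    (∇ × F)_y = ∂F_x/∂z - ∂F_z/∂x = 0,
    (∇ × F)_z = ∂F_y/∂x - ∂F_x/∂y = -24.

On z = 4, (curl F)_z = -24.

Convert to polar (x = r cos θ, y = r sin θ, dA = r dr dθ); the integrand becomes -24, so

    ∬_D (curl F)_z dA = ∫_0^{2π} ∫_0^{2} (-24) · r dr dθ.

Inner (r from 0 to 2): -48.
Outer (θ from 0 to 2π): -96π.

Therefore ∮_C F · dr = -96π.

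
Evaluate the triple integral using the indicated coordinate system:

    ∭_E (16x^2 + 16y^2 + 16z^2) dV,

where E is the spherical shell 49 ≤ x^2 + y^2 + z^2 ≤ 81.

In spherical coordinates, x = ρ sin(φ) cos(θ), y = ρ sin(φ) sin(θ), z = ρ cos(φ), and dV = ρ^2 sin(φ) dρ dφ dθ.

The integrand becomes 16ρ^2, so

    ∭_E (16x^2 + 16y^2 + 16z^2) dV = ∫_{0}^{2π} ∫_{0}^{π} ∫_{7}^{9} (16ρ^2) · ρ^2 sin(φ) dρ dφ dθ.

Inner (ρ): 675872sin(φ)/5.
Middle (φ): 1351744/5.
Outer (θ): 2703488π/5.

Therefore the triple integral equals 2703488π/5.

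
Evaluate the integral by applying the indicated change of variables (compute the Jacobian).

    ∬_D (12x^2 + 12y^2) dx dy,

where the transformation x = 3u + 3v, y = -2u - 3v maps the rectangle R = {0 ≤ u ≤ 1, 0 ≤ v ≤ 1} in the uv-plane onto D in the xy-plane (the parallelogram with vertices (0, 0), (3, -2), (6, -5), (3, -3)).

Compute the Jacobian determinant of (x, y) with respect to (u, v):

    ∂(x,y)/∂(u,v) = | 3  3 | = (3)(-3) - (3)(-2) = -3.
                   | -2  -3 |

Its absolute value is |J| = 3 (the area scaling factor).

Substituting x = 3u + 3v, y = -2u - 3v into the integrand,

    12x^2 + 12y^2 → 156u^2 + 360u v + 216v^2,

so the integral becomes

    ∬_R (156u^2 + 360u v + 216v^2) · |J| du dv = ∫_0^1 ∫_0^1 (468u^2 + 1080u v + 648v^2) dv du.

Inner (v): 468u^2 + 540u + 216.
Outer (u): 642.

Therefore ∬_D (12x^2 + 12y^2) dx dy = 642.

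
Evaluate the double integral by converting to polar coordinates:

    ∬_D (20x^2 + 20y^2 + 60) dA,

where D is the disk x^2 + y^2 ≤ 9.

The region D is 0 ≤ r ≤ 3, 0 ≤ θ ≤ 2π in polar coordinates, where x = r cos(θ), y = r sin(θ), and dA = r dr dθ.

Under the substitution, the integrand becomes 20r^2 + 60, so

    ∬_D (20x^2 + 20y^2 + 60) dA = ∫_{0}^{2π} ∫_{0}^{3} (20r^2 + 60) · r dr dθ.

Inner integral (in r): ∫_{0}^{3} (20r^2 + 60) · r dr = 675.

Outer integral (in θ): ∫_{0}^{2π} (675) dθ = 1350π.

Therefore ∬_D (20x^2 + 20y^2 + 60) dA = 1350π.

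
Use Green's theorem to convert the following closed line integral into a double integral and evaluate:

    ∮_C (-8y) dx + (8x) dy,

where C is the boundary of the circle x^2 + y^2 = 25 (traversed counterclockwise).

Green's theorem converts the closed line integral into a double integral over the enclosed region D:

    ∮_C P dx + Q dy = ∬_D (∂Q/∂x - ∂P/∂y) dA.

Here P = -8y, Q = 8x, so

    ∂Q/∂x = 8,    ∂P/∂y = -8,
    ∂Q/∂x - ∂P/∂y = 16.

D is the region x^2 + y^2 ≤ 25. Evaluating the double integral:

In polar coordinates (x = r cos θ, y = r sin θ, dA = r dr dθ) the integrand becomes 16, so

    ∬_D (16) dA = ∫_0^{2π} ∫_0^{5} (16) · r dr dθ.

Inner (r from 0 to 5): 200.
Outer (θ from 0 to 2π): 400π.

Therefore ∮_C P dx + Q dy = 400π.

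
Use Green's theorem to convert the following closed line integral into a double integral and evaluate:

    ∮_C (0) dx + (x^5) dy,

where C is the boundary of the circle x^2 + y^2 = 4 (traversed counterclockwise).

Green's theorem converts the closed line integral into a double integral over the enclosed region D:

    ∮_C P dx + Q dy = ∬_D (∂Q/∂x - ∂P/∂y) dA.

Here P = 0, Q = x^5, so

    ∂Q/∂x = 5x^4,    ∂P/∂y = 0,
    ∂Q/∂x - ∂P/∂y = 5x^4.

D is the region x^2 + y^2 ≤ 4. Evaluating the double integral:

In polar coordinates (x = r cos θ, y = r sin θ, dA = r dr dθ) the integrand becomes 5r^4cos(θ)^4, so

    ∬_D (5x^4) dA = ∫_0^{2π} ∫_0^{2} (5r^4cos(θ)^4) · r dr dθ.

Inner (r from 0 to 2): 160cos(θ)^4/3.
Outer (θ from 0 to 2π): 40π.

Therefore ∮_C P dx + Q dy = 40π.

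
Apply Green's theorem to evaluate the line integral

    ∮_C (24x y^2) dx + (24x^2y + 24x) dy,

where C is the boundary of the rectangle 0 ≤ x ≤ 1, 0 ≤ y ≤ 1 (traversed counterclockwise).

Green's theorem converts the closed line integral into a double integral over the enclosed region D:

    ∮_C P dx + Q dy = ∬_D (∂Q/∂x - ∂P/∂y) dA.

Here P = 24x y^2, Q = 24x^2y + 24x, so

    ∂Q/∂x = 48x y + 24,    ∂P/∂y = 48x y,
    ∂Q/∂x - ∂P/∂y = 24.

D is the region 0 ≤ x ≤ 1, 0 ≤ y ≤ 1. Evaluating the double integral:

    ∬_D (24) dA = ∫_0^{1} ∫_0^{1} (24) dy dx.

Inner (y from 0 to 1): 24.
Outer (x from 0 to 1): 24.

Therefore ∮_C P dx + Q dy = 24.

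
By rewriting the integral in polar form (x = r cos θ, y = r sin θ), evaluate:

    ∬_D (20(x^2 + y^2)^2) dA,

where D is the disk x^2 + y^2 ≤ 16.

The region D is 0 ≤ r ≤ 4, 0 ≤ θ ≤ 2π in polar coordinates, where x = r cos(θ), y = r sin(θ), and dA = r dr dθ.

Under the substitution, the integrand becomes 20r^4, so

    ∬_D (20(x^2 + y^2)^2) dA = ∫_{0}^{2π} ∫_{0}^{4} (20r^4) · r dr dθ.

Inner integral (in r): ∫_{0}^{4} (20r^4) · r dr = 40960/3.

Outer integral (in θ): ∫_{0}^{2π} (40960/3) dθ = 81920π/3.

Therefore ∬_D (20(x^2 + y^2)^2) dA = 81920π/3.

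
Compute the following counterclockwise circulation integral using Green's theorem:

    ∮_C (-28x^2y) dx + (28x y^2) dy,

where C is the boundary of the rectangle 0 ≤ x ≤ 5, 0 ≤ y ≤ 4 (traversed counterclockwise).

Green's theorem converts the closed line integral into a double integral over the enclosed region D:

    ∮_C P dx + Q dy = ∬_D (∂Q/∂x - ∂P/∂y) dA.

Here P = -28x^2y, Q = 28x y^2, so

    ∂Q/∂x = 28y^2,    ∂P/∂y = -28x^2,
    ∂Q/∂x - ∂P/∂y = 28x^2 + 28y^2.

D is the region 0 ≤ x ≤ 5, 0 ≤ y ≤ 4. Evaluating the double integral:

    ∬_D (28x^2 + 28y^2) dA = ∫_0^{5} ∫_0^{4} (28x^2 + 28y^2) dy dx.

Inner (y from 0 to 4): 112x^2 + 1792/3.
Outer (x from 0 to 5): 22960/3.

Therefore ∮_C P dx + Q dy = 22960/3.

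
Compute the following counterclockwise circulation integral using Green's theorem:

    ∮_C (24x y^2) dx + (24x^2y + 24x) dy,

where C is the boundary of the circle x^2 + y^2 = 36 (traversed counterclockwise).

Green's theorem converts the closed line integral into a double integral over the enclosed region D:

    ∮_C P dx + Q dy = ∬_D (∂Q/∂x - ∂P/∂y) dA.

Here P = 24x y^2, Q = 24x^2y + 24x, so

    ∂Q/∂x = 48x y + 24,    ∂P/∂y = 48x y,
    ∂Q/∂x - ∂P/∂y = 24.

D is the region x^2 + y^2 ≤ 36. Evaluating the double integral:

In polar coordinates (x = r cos θ, y = r sin θ, dA = r dr dθ) the integrand becomes 24, so

    ∬_D (24) dA = ∫_0^{2π} ∫_0^{6} (24) · r dr dθ.

Inner (r from 0 to 6): 432.
Outer (θ from 0 to 2π): 864π.

Therefore ∮_C P dx + Q dy = 864π.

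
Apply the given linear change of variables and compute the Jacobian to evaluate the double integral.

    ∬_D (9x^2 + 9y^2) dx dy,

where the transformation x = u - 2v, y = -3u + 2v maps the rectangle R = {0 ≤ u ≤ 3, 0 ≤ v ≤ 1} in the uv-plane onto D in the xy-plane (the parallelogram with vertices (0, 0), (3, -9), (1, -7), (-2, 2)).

Compute the Jacobian determinant of (x, y) with respect to (u, v):

    ∂(x,y)/∂(u,v) = | 1  -2 | = (1)(2) - (-2)(-3) = -4.
                   | -3  2 |

Its absolute value is |J| = 4 (the area scaling factor).

Substituting x = u - 2v, y = -3u + 2v into the integrand,

    9x^2 + 9y^2 → 90u^2 - 144u v + 72v^2,

so the integral becomes

    ∬_R (90u^2 - 144u v + 72v^2) · |J| du dv = ∫_0^3 ∫_0^1 (360u^2 - 576u v + 288v^2) dv du.

Inner (v): 360u^2 - 288u + 96.
Outer (u): 2232.

Therefore ∬_D (9x^2 + 9y^2) dx dy = 2232.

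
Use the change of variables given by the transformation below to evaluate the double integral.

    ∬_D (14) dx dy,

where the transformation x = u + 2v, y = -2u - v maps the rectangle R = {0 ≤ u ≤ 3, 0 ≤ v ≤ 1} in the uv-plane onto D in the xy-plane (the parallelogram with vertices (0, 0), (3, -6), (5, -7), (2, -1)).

Compute the Jacobian determinant of (x, y) with respect to (u, v):

    ∂(x,y)/∂(u,v) = | 1  2 | = (1)(-1) - (2)(-2) = 3.
                   | -2  -1 |

Its absolute value is |J| = 3 (the area scaling factor).

Substituting x = u + 2v, y = -2u - v into the integrand,

    14 → 14,

so the integral becomes

    ∬_R (14) · |J| du dv = ∫_0^3 ∫_0^1 (42) dv du.

Inner (v): 42.
Outer (u): 126.

Therefore ∬_D (14) dx dy = 126.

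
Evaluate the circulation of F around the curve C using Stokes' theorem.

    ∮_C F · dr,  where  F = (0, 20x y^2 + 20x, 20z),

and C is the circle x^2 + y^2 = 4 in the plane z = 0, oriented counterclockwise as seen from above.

Let S be the flat disk x^2 + y^2 ≤ 4 in the plane z = 0, with upward unit normal n̂ = ẑ. By Stokes' theorem,

    ∮_C F · dr = ∬_S (∇ × F) · n̂ dS = ∬_D (curl F)_z dA,

where D is the disk x^2 + y^2 ≤ 4.

Compute the curl of F = (0, 20x y^2 + 20x, 20z):
    (∇ × F)_x = ∂F_z/∂y - ∂F_y/∂z = 0,
    (∇ × F)_y = ∂F_x/∂z - ∂F_z/∂x = 0,
    (∇ × F)_z = ∂F_y/∂x - ∂F_x/∂y = 20y^2 + 20.

On z = 0, (curl F)_z = 20y^2 + 20.

Convert to polar (x = r cos θ, y = r sin θ, dA = r dr dθ); the integrand becomes 20r^2sin(θ)^2 + 20, so

    ∬_D (curl F)_z dA = ∫_0^{2π} ∫_0^{2} (20r^2sin(θ)^2 + 20) · r dr dθ.

Inner (r from 0 to 2): 80 - 40cos(2θ).
Outer (θ from 0 to 2π): 160π.

Therefore ∮_C F · dr = 160π.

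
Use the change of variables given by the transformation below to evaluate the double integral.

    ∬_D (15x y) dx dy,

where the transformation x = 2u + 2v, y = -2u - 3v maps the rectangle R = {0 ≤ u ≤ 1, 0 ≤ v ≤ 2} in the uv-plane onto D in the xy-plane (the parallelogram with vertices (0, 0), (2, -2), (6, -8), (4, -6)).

Compute the Jacobian determinant of (x, y) with respect to (u, v):

    ∂(x,y)/∂(u,v) = | 2  2 | = (2)(-3) - (2)(-2) = -2.
                   | -2  -3 |

Its absolute value is |J| = 2 (the area scaling factor).

Substituting x = 2u + 2v, y = -2u - 3v into the integrand,

    15x y → -60u^2 - 150u v - 90v^2,

so the integral becomes

    ∬_R (-60u^2 - 150u v - 90v^2) · |J| du dv = ∫_0^1 ∫_0^2 (-120u^2 - 300u v - 180v^2) dv du.

Inner (v): -240u^2 - 600u - 480.
Outer (u): -860.

Therefore ∬_D (15x y) dx dy = -860.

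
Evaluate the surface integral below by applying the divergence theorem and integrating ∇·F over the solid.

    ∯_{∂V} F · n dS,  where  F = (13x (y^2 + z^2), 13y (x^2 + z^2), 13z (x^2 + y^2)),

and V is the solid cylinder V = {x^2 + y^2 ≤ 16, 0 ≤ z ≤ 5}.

By the divergence theorem,

    ∯_{∂V} F · n dS = ∭_V (∇ · F) dV.

Compute the divergence:
    ∇ · F = ∂F_x/∂x + ∂F_y/∂y + ∂F_z/∂z = 13y^2 + 13z^2 + 13x^2 + 13z^2 + 13x^2 + 13y^2 = 26x^2 + 26y^2 + 26z^2.

In cylindrical coordinates, x = r cos(θ), y = r sin(θ), z = z, dV = r dr dθ dz, with 0 ≤ r ≤ 4, 0 ≤ θ ≤ 2π, 0 ≤ z ≤ 5.

The integrand, after substitution and multiplying by the volume element, becomes (26r^2 + 26z^2) · r, so

    ∭_V (∇·F) dV = ∫_0^{2π} ∫_0^{4} ∫_0^{5} (26r^2 + 26z^2) · r dz dr dθ.

Inner (z from 0 to 5): 130r (r^2 + 25/3).
Middle (r from 0 to 4): 50960/3.
Outer (θ from 0 to 2π): 101920π/3.

Therefore ∯_{∂V} F · n dS = 101920π/3.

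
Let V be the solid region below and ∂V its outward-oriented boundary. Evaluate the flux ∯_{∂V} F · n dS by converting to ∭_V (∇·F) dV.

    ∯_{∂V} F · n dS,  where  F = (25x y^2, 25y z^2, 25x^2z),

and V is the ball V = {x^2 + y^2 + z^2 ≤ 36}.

By the divergence theorem,

    ∯_{∂V} F · n dS = ∭_V (∇ · F) dV.

Compute the divergence:
    ∇ · F = ∂F_x/∂x + ∂F_y/∂y + ∂F_z/∂z = 25y^2 + 25z^2 + 25x^2 = 25x^2 + 25y^2 + 25z^2.

In spherical coordinates, x = ρ sin(φ) cos(θ), y = ρ sin(φ) sin(θ), z = ρ cos(φ), dV = ρ^2 sin(φ) dρ dφ dθ, with 0 ≤ ρ ≤ 6, 0 ≤ φ ≤ π, 0 ≤ θ ≤ 2π.

The integrand, after substitution and multiplying by the volume element, becomes (25ρ^2) · ρ^2 sin(φ), so

    ∭_V (∇·F) dV = ∫_0^{2π} ∫_0^{π} ∫_0^{6} (25ρ^2) · ρ^2 sin(φ) dρ dφ dθ.

Inner (ρ from 0 to 6): 38880sin(φ).
Middle (φ from 0 to π): 77760.
Outer (θ from 0 to 2π): 155520π.

Therefore ∯_{∂V} F · n dS = 155520π.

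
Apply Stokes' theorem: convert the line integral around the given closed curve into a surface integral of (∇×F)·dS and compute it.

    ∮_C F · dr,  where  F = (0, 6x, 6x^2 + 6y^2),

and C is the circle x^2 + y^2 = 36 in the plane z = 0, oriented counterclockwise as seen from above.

Let S be the flat disk x^2 + y^2 ≤ 36 in the plane z = 0, with upward unit normal n̂ = ẑ. By Stokes' theorem,

    ∮_C F · dr = ∬_S (∇ × F) · n̂ dS = ∬_D (curl F)_z dA,

where D is the disk x^2 + y^2 ≤ 36.

Compute the curl of F = (0, 6x, 6x^2 + 6y^2):
    (∇ × F)_x = ∂F_z/∂y - ∂F_y/∂z = 12y,
    (∇ × F)_y = ∂F_x/∂z - ∂F_z/∂x = -12x,
    (∇ × F)_z = ∂F_y/∂x - ∂F_x/∂y = 6.

On z = 0, (curl F)_z = 6.

Convert to polar (x = r cos θ, y = r sin θ, dA = r dr dθ); the integrand becomes 6, so

    ∬_D (curl F)_z dA = ∫_0^{2π} ∫_0^{6} (6) · r dr dθ.

Inner (r from 0 to 6): 108.
Outer (θ from 0 to 2π): 216π.

Therefore ∮_C F · dr = 216π.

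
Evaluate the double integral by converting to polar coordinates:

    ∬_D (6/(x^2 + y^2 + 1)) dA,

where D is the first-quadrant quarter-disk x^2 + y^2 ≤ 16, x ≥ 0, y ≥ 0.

The region D is 0 ≤ r ≤ 4, 0 ≤ θ ≤ π/2 in polar coordinates, where x = r cos(θ), y = r sin(θ), and dA = r dr dθ.

Under the substitution, the integrand becomes 6/(r^2 + 1), so

    ∬_D (6/(x^2 + y^2 + 1)) dA = ∫_{0}^{π/2} ∫_{0}^{4} (6/(r^2 + 1)) · r dr dθ.

Inner integral (in r): ∫_{0}^{4} (6/(r^2 + 1)) · r dr = log(4913).

Outer integral (in θ): ∫_{0}^{π/2} (log(4913)) dθ = log(4913^(π/2)).

Therefore ∬_D (6/(x^2 + y^2 + 1)) dA = log(4913^(π/2)).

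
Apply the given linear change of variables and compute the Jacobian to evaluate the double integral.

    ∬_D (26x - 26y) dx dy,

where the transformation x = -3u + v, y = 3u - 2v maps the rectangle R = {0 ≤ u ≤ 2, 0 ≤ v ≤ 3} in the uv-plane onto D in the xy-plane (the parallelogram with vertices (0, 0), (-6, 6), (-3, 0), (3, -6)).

Compute the Jacobian determinant of (x, y) with respect to (u, v):

    ∂(x,y)/∂(u,v) = | -3  1 | = (-3)(-2) - (1)(3) = 3.
                   | 3  -2 |

Its absolute value is |J| = 3 (the area scaling factor).

Substituting x = -3u + v, y = 3u - 2v into the integrand,

    26x - 26y → -156u + 78v,

so the integral becomes

    ∬_R (-156u + 78v) · |J| du dv = ∫_0^2 ∫_0^3 (-468u + 234v) dv du.

Inner (v): 1053 - 1404u.
Outer (u): -702.

Therefore ∬_D (26x - 26y) dx dy = -702.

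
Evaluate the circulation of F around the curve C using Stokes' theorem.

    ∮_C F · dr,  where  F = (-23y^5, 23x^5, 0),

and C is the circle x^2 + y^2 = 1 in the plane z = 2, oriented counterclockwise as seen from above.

Let S be the flat disk x^2 + y^2 ≤ 1 in the plane z = 2, with upward unit normal n̂ = ẑ. By Stokes' theorem,

    ∮_C F · dr = ∬_S (∇ × F) · n̂ dS = ∬_D (curl F)_z dA,

where D is the disk x^2 + y^2 ≤ 1.

Compute the curl of F = (-23y^5, 23x^5, 0):
    (∇ × F)_x = ∂F_z/∂y - ∂F_y/∂z = 0,
    (∇ × F)_y = ∂F_x/∂z - ∂F_z/∂x = 0,
    (∇ × F)_z = ∂F_y/∂x - ∂F_x/∂y = 115x^4 + 115y^4.

On z = 2, (curl F)_z = 115x^4 + 115y^4.

Convert to polar (x = r cos θ, y = r sin θ, dA = r dr dθ); the integrand becomes 115r^4(sin(θ)^4 + cos(θ)^4), so

    ∬_D (curl F)_z dA = ∫_0^{2π} ∫_0^{1} (115r^4(sin(θ)^4 + cos(θ)^4)) · r dr dθ.

Inner (r from 0 to 1): 115sin(θ)^4/6 + 115cos(θ)^4/6.
Outer (θ from 0 to 2π): 115π/4.

Therefore ∮_C F · dr = 115π/4.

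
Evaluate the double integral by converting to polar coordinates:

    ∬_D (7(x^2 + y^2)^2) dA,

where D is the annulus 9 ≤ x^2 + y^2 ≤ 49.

The region D is 3 ≤ r ≤ 7, 0 ≤ θ ≤ 2π in polar coordinates, where x = r cos(θ), y = r sin(θ), and dA = r dr dθ.

Under the substitution, the integrand becomes 7r^4, so

    ∬_D (7(x^2 + y^2)^2) dA = ∫_{0}^{2π} ∫_{3}^{7} (7r^4) · r dr dθ.

Inner integral (in r): ∫_{3}^{7} (7r^4) · r dr = 409220/3.

Outer integral (in θ): ∫_{0}^{2π} (409220/3) dθ = 818440π/3.

Therefore ∬_D (7(x^2 + y^2)^2) dA = 818440π/3.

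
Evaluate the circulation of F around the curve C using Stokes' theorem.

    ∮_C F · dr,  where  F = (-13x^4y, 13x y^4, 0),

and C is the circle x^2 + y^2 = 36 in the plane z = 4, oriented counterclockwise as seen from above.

Let S be the flat disk x^2 + y^2 ≤ 36 in the plane z = 4, with upward unit normal n̂ = ẑ. By Stokes' theorem,

    ∮_C F · dr = ∬_S (∇ × F) · n̂ dS = ∬_D (curl F)_z dA,

where D is the disk x^2 + y^2 ≤ 36.

Compute the curl of F = (-13x^4y, 13x y^4, 0):
    (∇ × F)_x = ∂F_z/∂y - ∂F_y/∂z = 0,
    (∇ × F)_y = ∂F_x/∂z - ∂F_z/∂x = 0,
    (∇ × F)_z = ∂F_y/∂x - ∂F_x/∂y = 13x^4 + 13y^4.

On z = 4, (curl F)_z = 13x^4 + 13y^4.

Convert to polar (x = r cos θ, y = r sin θ, dA = r dr dθ); the integrand becomes 13r^4(sin(θ)^4 + cos(θ)^4), so

    ∬_D (curl F)_z dA = ∫_0^{2π} ∫_0^{6} (13r^4(sin(θ)^4 + cos(θ)^4)) · r dr dθ.

Inner (r from 0 to 6): 101088sin(θ)^4 + 101088cos(θ)^4.
Outer (θ from 0 to 2π): 151632π.

Therefore ∮_C F · dr = 151632π.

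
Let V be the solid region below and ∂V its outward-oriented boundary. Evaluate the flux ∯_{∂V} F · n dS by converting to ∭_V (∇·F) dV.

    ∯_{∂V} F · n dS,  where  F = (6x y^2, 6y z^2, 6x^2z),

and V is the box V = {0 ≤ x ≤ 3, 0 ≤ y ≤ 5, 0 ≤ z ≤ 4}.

By the divergence theorem,

    ∯_{∂V} F · n dS = ∭_V (∇ · F) dV.

Compute the divergence:
    ∇ · F = ∂F_x/∂x + ∂F_y/∂y + ∂F_z/∂z = 6y^2 + 6z^2 + 6x^2 = 6x^2 + 6y^2 + 6z^2.

V is a rectangular box, so dV = dx dy dz with 0 ≤ x ≤ 3, 0 ≤ y ≤ 5, 0 ≤ z ≤ 4.

Integrate (6x^2 + 6y^2 + 6z^2) over V as an iterated integral:

    ∭_V (∇·F) dV = ∫_0^{3} ∫_0^{5} ∫_0^{4} (6x^2 + 6y^2 + 6z^2) dz dy dx.

Inner (z from 0 to 4): 24x^2 + 24y^2 + 128.
Middle (y from 0 to 5): 120x^2 + 1640.
Outer (x from 0 to 3): 6000.

Therefore ∯_{∂V} F · n dS = 6000.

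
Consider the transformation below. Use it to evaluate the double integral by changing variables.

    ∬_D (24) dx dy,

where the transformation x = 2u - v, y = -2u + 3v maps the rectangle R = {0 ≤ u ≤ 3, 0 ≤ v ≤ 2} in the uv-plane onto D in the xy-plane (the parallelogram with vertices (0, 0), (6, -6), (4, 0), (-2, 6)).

Compute the Jacobian determinant of (x, y) with respect to (u, v):

    ∂(x,y)/∂(u,v) = | 2  -1 | = (2)(3) - (-1)(-2) = 4.
                   | -2  3 |

Its absolute value is |J| = 4 (the area scaling factor).

Substituting x = 2u - v, y = -2u + 3v into the integrand,

    24 → 24,

so the integral becomes

    ∬_R (24) · |J| du dv = ∫_0^3 ∫_0^2 (96) dv du.

Inner (v): 192.
Outer (u): 576.

Therefore ∬_D (24) dx dy = 576.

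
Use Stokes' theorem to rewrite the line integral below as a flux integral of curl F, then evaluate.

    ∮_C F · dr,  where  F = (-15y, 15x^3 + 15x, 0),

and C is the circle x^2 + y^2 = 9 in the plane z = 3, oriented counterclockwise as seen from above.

Let S be the flat disk x^2 + y^2 ≤ 9 in the plane z = 3, with upward unit normal n̂ = ẑ. By Stokes' theorem,

    ∮_C F · dr = ∬_S (∇ × F) · n̂ dS = ∬_D (curl F)_z dA,

where D is the disk x^2 + y^2 ≤ 9.

Compute the curl of F = (-15y, 15x^3 + 15x, 0):
    (∇ × F)_x = ∂F_z/∂y - ∂F_y/∂z = 0,
    (∇ × F)_y = ∂F_x/∂z - ∂F_z/∂x = 0,
    (∇ × F)_z = ∂F_y/∂x - ∂F_x/∂y = 45x^2 + 30.

On z = 3, (curl F)_z = 45x^2 + 30.

Convert to polar (x = r cos θ, y = r sin θ, dA = r dr dθ); the integrand becomes 45r^2cos(θ)^2 + 30, so

    ∬_D (curl F)_z dA = ∫_0^{2π} ∫_0^{3} (45r^2cos(θ)^2 + 30) · r dr dθ.

Inner (r from 0 to 3): 3645cos(θ)^2/4 + 135.
Outer (θ from 0 to 2π): 4725π/4.

Therefore ∮_C F · dr = 4725π/4.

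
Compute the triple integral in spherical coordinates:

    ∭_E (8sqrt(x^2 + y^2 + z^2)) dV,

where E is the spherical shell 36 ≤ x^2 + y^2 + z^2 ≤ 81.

In spherical coordinates, x = ρ sin(φ) cos(θ), y = ρ sin(φ) sin(θ), z = ρ cos(φ), and dV = ρ^2 sin(φ) dρ dφ dθ.

The integrand becomes 8ρ, so

    ∭_E (8sqrt(x^2 + y^2 + z^2)) dV = ∫_{0}^{2π} ∫_{0}^{π} ∫_{6}^{9} (8ρ) · ρ^2 sin(φ) dρ dφ dθ.

Inner (ρ): 10530sin(φ).
Middle (φ): 21060.
Outer (θ): 42120π.

Therefore the triple integral equals 42120π.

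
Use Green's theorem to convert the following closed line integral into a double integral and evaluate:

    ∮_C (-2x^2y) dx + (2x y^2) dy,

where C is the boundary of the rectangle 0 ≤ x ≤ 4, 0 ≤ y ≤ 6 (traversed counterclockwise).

Green's theorem converts the closed line integral into a double integral over the enclosed region D:

    ∮_C P dx + Q dy = ∬_D (∂Q/∂x - ∂P/∂y) dA.

Here P = -2x^2y, Q = 2x y^2, so

    ∂Q/∂x = 2y^2,    ∂P/∂y = -2x^2,
    ∂Q/∂x - ∂P/∂y = 2x^2 + 2y^2.

D is the region 0 ≤ x ≤ 4, 0 ≤ y ≤ 6. Evaluating the double integral:

    ∬_D (2x^2 + 2y^2) dA = ∫_0^{4} ∫_0^{6} (2x^2 + 2y^2) dy dx.

Inner (y from 0 to 6): 12x^2 + 144.
Outer (x from 0 to 4): 832.

Therefore ∮_C P dx + Q dy = 832.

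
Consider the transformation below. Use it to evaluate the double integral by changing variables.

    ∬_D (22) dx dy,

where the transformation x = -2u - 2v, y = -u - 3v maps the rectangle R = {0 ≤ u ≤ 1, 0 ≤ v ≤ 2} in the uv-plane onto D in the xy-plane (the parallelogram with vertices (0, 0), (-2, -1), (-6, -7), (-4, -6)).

Compute the Jacobian determinant of (x, y) with respect to (u, v):

    ∂(x,y)/∂(u,v) = | -2  -2 | = (-2)(-3) - (-2)(-1) = 4.
                   | -1  -3 |

Its absolute value is |J| = 4 (the area scaling factor).

Substituting x = -2u - 2v, y = -u - 3v into the integrand,

    22 → 22,

so the integral becomes

    ∬_R (22) · |J| du dv = ∫_0^1 ∫_0^2 (88) dv du.

Inner (v): 176.
Outer (u): 176.

Therefore ∬_D (22) dx dy = 176.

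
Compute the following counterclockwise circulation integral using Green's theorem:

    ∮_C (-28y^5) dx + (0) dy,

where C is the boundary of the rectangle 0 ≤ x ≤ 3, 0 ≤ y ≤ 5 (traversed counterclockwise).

Green's theorem converts the closed line integral into a double integral over the enclosed region D:

    ∮_C P dx + Q dy = ∬_D (∂Q/∂x - ∂P/∂y) dA.

Here P = -28y^5, Q = 0, so

    ∂Q/∂x = 0,    ∂P/∂y = -140y^4,
    ∂Q/∂x - ∂P/∂y = 140y^4.

D is the region 0 ≤ x ≤ 3, 0 ≤ y ≤ 5. Evaluating the double integral:

    ∬_D (140y^4) dA = ∫_0^{3} ∫_0^{5} (140y^4) dy dx.

Inner (y from 0 to 5): 87500.
Outer (x from 0 to 3): 262500.

Therefore ∮_C P dx + Q dy = 262500.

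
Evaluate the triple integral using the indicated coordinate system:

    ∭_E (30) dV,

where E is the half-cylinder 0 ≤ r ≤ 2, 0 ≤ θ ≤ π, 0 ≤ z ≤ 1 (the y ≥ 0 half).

In cylindrical coordinates, x = r cos(θ), y = r sin(θ), z = z, and dV = r dr dθ dz.

The integrand becomes 30, so

    ∭_E (30) dV = ∫_{0}^{π} ∫_{0}^{2} ∫_{0}^{1} (30) · r dz dr dθ.

Inner (z): 30r.
Middle (r from 0 to 2): 60.
Outer (θ): 60π.

Therefore the triple integral equals 60π.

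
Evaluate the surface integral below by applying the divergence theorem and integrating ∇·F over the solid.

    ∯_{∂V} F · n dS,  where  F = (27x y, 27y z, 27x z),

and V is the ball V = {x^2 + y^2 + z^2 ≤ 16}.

By the divergence theorem,

    ∯_{∂V} F · n dS = ∭_V (∇ · F) dV.

Compute the divergence:
    ∇ · F = ∂F_x/∂x + ∂F_y/∂y + ∂F_z/∂z = 27y + 27z + 27x = 27x + 27y + 27z.

In spherical coordinates, x = ρ sin(φ) cos(θ), y = ρ sin(φ) sin(θ), z = ρ cos(φ), dV = ρ^2 sin(φ) dρ dφ dθ, with 0 ≤ ρ ≤ 4, 0 ≤ φ ≤ π, 0 ≤ θ ≤ 2π.

The integrand, after substitution and multiplying by the volume element, becomes (27ρ (sqrt(2)sin(φ)sin(θ + π/4) + cos(φ))) · ρ^2 sin(φ), so

    ∭_V (∇·F) dV = ∫_0^{2π} ∫_0^{π} ∫_0^{4} (27ρ (sqrt(2)sin(φ)sin(θ + π/4) + cos(φ))) · ρ^2 sin(φ) dρ dφ dθ.

Inner (ρ from 0 to 4): 1728(sqrt(2)sin(φ)sin(θ + π/4) + cos(φ))sin(φ).
Middle (φ from 0 to π): 864sqrt(2)π sin(θ + π/4).
Outer (θ from 0 to 2π): 0.

Therefore ∯_{∂V} F · n dS = 0.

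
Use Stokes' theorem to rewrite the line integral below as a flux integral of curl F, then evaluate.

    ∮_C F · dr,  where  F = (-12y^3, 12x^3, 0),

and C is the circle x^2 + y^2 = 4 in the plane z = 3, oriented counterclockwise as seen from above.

Let S be the flat disk x^2 + y^2 ≤ 4 in the plane z = 3, with upward unit normal n̂ = ẑ. By Stokes' theorem,

    ∮_C F · dr = ∬_S (∇ × F) · n̂ dS = ∬_D (curl F)_z dA,

where D is the disk x^2 + y^2 ≤ 4.

Compute the curl of F = (-12y^3, 12x^3, 0):
    (∇ × F)_x = ∂F_z/∂y - ∂F_y/∂z = 0,
    (∇ × F)_y = ∂F_x/∂z - ∂F_z/∂x = 0,
    (∇ × F)_z = ∂F_y/∂x - ∂F_x/∂y = 36x^2 + 36y^2.

On z = 3, (curl F)_z = 36x^2 + 36y^2.

Convert to polar (x = r cos θ, y = r sin θ, dA = r dr dθ); the integrand becomes 36r^2, so

    ∬_D (curl F)_z dA = ∫_0^{2π} ∫_0^{2} (36r^2) · r dr dθ.

Inner (r from 0 to 2): 144.
Outer (θ from 0 to 2π): 288π.

Therefore ∮_C F · dr = 288π.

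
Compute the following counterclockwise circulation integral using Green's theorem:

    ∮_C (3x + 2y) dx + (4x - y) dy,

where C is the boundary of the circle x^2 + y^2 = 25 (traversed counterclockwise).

Green's theorem converts the closed line integral into a double integral over the enclosed region D:

    ∮_C P dx + Q dy = ∬_D (∂Q/∂x - ∂P/∂y) dA.

Here P = 3x + 2y, Q = 4x - y, so

    ∂Q/∂x = 4,    ∂P/∂y = 2,
    ∂Q/∂x - ∂P/∂y = 2.

D is the region x^2 + y^2 ≤ 25. Evaluating the double integral:

In polar coordinates (x = r cos θ, y = r sin θ, dA = r dr dθ) the integrand becomes 2, so

    ∬_D (2) dA = ∫_0^{2π} ∫_0^{5} (2) · r dr dθ.

Inner (r from 0 to 5): 25.
Outer (θ from 0 to 2π): 50π.

Therefore ∮_C P dx + Q dy = 50π.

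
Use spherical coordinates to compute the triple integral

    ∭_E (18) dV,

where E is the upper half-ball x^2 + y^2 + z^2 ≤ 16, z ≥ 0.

In spherical coordinates, x = ρ sin(φ) cos(θ), y = ρ sin(φ) sin(θ), z = ρ cos(φ), and dV = ρ^2 sin(φ) dρ dφ dθ.

The integrand becomes 18, so

    ∭_E (18) dV = ∫_{0}^{2π} ∫_{0}^{π/2} ∫_{0}^{4} (18) · ρ^2 sin(φ) dρ dφ dθ.

Inner (ρ): 384sin(φ).
Middle (φ): 384.
Outer (θ): 768π.

Therefore the triple integral equals 768π.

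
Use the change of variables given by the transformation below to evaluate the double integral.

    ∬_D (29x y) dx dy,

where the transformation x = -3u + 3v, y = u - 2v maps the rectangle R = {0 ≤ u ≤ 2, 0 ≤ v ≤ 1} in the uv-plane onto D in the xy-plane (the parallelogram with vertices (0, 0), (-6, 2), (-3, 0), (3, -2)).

Compute the Jacobian determinant of (x, y) with respect to (u, v):

    ∂(x,y)/∂(u,v) = | -3  3 | = (-3)(-2) - (3)(1) = 3.
                   | 1  -2 |

Its absolute value is |J| = 3 (the area scaling factor).

Substituting x = -3u + 3v, y = u - 2v into the integrand,

    29x y → -87u^2 + 261u v - 174v^2,

so the integral becomes

    ∬_R (-87u^2 + 261u v - 174v^2) · |J| du dv = ∫_0^2 ∫_0^1 (-261u^2 + 783u v - 522v^2) dv du.

Inner (v): -261u^2 + 783u/2 - 174.
Outer (u): -261.

Therefore ∬_D (29x y) dx dy = -261.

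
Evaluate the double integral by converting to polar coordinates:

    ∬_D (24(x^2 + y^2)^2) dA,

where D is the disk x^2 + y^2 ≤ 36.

The region D is 0 ≤ r ≤ 6, 0 ≤ θ ≤ 2π in polar coordinates, where x = r cos(θ), y = r sin(θ), and dA = r dr dθ.

Under the substitution, the integrand becomes 24r^4, so

    ∬_D (24(x^2 + y^2)^2) dA = ∫_{0}^{2π} ∫_{0}^{6} (24r^4) · r dr dθ.

Inner integral (in r): ∫_{0}^{6} (24r^4) · r dr = 186624.

Outer integral (in θ): ∫_{0}^{2π} (186624) dθ = 373248π.

Therefore ∬_D (24(x^2 + y^2)^2) dA = 373248π.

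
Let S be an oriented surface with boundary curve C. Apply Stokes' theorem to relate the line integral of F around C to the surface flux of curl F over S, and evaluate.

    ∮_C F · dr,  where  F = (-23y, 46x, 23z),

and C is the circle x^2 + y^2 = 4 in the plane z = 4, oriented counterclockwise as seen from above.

Let S be the flat disk x^2 + y^2 ≤ 4 in the plane z = 4, with upward unit normal n̂ = ẑ. By Stokes' theorem,

    ∮_C F · dr = ∬_S (∇ × F) · n̂ dS = ∬_D (curl F)_z dA,

where D is the disk x^2 + y^2 ≤ 4.

Compute the curl of F = (-23y, 46x, 23z):
    (∇ × F)_x = ∂F_z/∂y - ∂F_y/∂z = 0,
    (∇ × F)_y = ∂F_x/∂z - ∂F_z/∂x = 0,
    (∇ × F)_z = ∂F_y/∂x - ∂F_x/∂y = 69.

On z = 4, (curl F)_z = 69.

Convert to polar (x = r cos θ, y = r sin θ, dA = r dr dθ); the integrand becomes 69, so

    ∬_D (curl F)_z dA = ∫_0^{2π} ∫_0^{2} (69) · r dr dθ.

Inner (r from 0 to 2): 138.
Outer (θ from 0 to 2π): 276π.

Therefore ∮_C F · dr = 276π.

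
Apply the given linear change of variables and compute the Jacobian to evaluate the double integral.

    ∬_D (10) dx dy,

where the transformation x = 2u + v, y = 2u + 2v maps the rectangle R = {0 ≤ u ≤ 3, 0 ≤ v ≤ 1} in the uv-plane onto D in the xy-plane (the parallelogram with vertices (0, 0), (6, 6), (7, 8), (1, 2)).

Compute the Jacobian determinant of (x, y) with respect to (u, v):

    ∂(x,y)/∂(u,v) = | 2  1 | = (2)(2) - (1)(2) = 2.
                   | 2  2 |

Its absolute value is |J| = 2 (the area scaling factor).

Substituting x = 2u + v, y = 2u + 2v into the integrand,

    10 → 10,

so the integral becomes

    ∬_R (10) · |J| du dv = ∫_0^3 ∫_0^1 (20) dv du.

Inner (v): 20.
Outer (u): 60.

Therefore ∬_D (10) dx dy = 60.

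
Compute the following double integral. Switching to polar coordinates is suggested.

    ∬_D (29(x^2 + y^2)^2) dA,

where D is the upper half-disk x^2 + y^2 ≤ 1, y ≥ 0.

The region D is 0 ≤ r ≤ 1, 0 ≤ θ ≤ π in polar coordinates, where x = r cos(θ), y = r sin(θ), and dA = r dr dθ.

Under the substitution, the integrand becomes 29r^4, so

    ∬_D (29(x^2 + y^2)^2) dA = ∫_{0}^{π} ∫_{0}^{1} (29r^4) · r dr dθ.

Inner integral (in r): ∫_{0}^{1} (29r^4) · r dr = 29/6.

Outer integral (in θ): ∫_{0}^{π} (29/6) dθ = 29π/6.

Therefore ∬_D (29(x^2 + y^2)^2) dA = 29π/6.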